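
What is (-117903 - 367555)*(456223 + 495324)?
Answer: -461936103526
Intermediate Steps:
(-117903 - 367555)*(456223 + 495324) = -485458*951547 = -461936103526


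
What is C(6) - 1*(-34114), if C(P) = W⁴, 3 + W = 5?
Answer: 34130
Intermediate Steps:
W = 2 (W = -3 + 5 = 2)
C(P) = 16 (C(P) = 2⁴ = 16)
C(6) - 1*(-34114) = 16 - 1*(-34114) = 16 + 34114 = 34130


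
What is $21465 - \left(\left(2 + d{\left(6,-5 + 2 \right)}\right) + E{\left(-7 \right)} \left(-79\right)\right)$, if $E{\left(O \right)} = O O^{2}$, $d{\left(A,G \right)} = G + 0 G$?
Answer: $-5631$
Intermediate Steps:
$d{\left(A,G \right)} = G$ ($d{\left(A,G \right)} = G + 0 = G$)
$E{\left(O \right)} = O^{3}$
$21465 - \left(\left(2 + d{\left(6,-5 + 2 \right)}\right) + E{\left(-7 \right)} \left(-79\right)\right) = 21465 - \left(\left(2 + \left(-5 + 2\right)\right) + \left(-7\right)^{3} \left(-79\right)\right) = 21465 - \left(\left(2 - 3\right) - -27097\right) = 21465 - \left(-1 + 27097\right) = 21465 - 27096 = -5631$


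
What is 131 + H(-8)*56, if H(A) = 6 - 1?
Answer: 411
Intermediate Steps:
H(A) = 5
131 + H(-8)*56 = 131 + 5*56 = 131 + 280 = 411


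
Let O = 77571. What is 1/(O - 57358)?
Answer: 1/20213 ≈ 4.9473e-5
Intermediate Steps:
1/(O - 57358) = 1/(77571 - 57358) = 1/20213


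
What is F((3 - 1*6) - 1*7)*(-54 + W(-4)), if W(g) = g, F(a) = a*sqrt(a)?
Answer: 580*I*sqrt(10) ≈ 1834.1*I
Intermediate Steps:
F(a) = a**(3/2)
F((3 - 1*6) - 1*7)*(-54 + W(-4)) = ((3 - 1*6) - 1*7)**(3/2)*(-54 - 4) = ((3 - 6) - 7)**(3/2)*(-58) = (-3 - 7)**(3/2)*(-58) = (-10)**(3/2)*(-58) = -10*I*sqrt(10)*(-58) = 580*I*sqrt(10)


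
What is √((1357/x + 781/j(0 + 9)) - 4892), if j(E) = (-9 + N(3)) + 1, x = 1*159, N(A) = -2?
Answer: I*√12543333510/1590 ≈ 70.438*I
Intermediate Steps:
x = 159
j(E) = -10 (j(E) = (-9 - 2) + 1 = -11 + 1 = -10)
√((1357/x + 781/j(0 + 9)) - 4892) = √((1357/159 + 781/(-10)) - 4892) = √((1357*(1/159) + 781*(-⅒)) - 4892) = √((1357/159 - 781/10) - 4892) = √(-110609/1590 - 4892) = √(-7888889/1590) = I*√12543333510/1590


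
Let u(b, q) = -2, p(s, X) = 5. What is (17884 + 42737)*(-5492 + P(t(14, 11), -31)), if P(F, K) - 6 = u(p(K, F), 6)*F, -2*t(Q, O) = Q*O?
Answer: -323231172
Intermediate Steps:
t(Q, O) = -O*Q/2 (t(Q, O) = -Q*O/2 = -O*Q/2)
P(F, K) = 6 - 2*F
(17884 + 42737)*(-5492 + P(t(14, 11), -31)) = (17884 + 42737)*(-5492 + (6 - (-1)*11*14)) = 60621*(-5492 + (6 - 2*(-77))) = 60621*(-5492 + (6 + 154)) = 60621*(-5492 + 160) = 60621*(-5332) = -323231172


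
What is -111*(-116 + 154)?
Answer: -4218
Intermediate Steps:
-111*(-116 + 154) = -111*38 = -4218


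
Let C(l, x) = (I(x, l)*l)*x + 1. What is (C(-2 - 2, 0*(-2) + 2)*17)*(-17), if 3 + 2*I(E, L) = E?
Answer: -1445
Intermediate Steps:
I(E, L) = -3/2 + E/2
C(l, x) = 1 + l*x*(-3/2 + x/2) (C(l, x) = ((-3/2 + x/2)*l)*x + 1 = (l*(-3/2 + x/2))*x + 1 = l*x*(-3/2 + x/2) + 1 = 1 + l*x*(-3/2 + x/2))
(C(-2 - 2, 0*(-2) + 2)*17)*(-17) = ((1 + (-2 - 2)*(0*(-2) + 2)*(-3 + (0*(-2) + 2))/2)*17)*(-17) = ((1 + (½)*(-4)*(0 + 2)*(-3 + (0 + 2)))*17)*(-17) = ((1 + (½)*(-4)*2*(-3 + 2))*17)*(-17) = ((1 + (½)*(-4)*2*(-1))*17)*(-17) = ((1 + 4)*17)*(-17) = (5*17)*(-17) = 85*(-17) = -1445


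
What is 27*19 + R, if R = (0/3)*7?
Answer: 513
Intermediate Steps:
R = 0 (R = (0*(⅓))*7 = 0*7 = 0)
27*19 + R = 27*19 + 0 = 513 + 0 = 513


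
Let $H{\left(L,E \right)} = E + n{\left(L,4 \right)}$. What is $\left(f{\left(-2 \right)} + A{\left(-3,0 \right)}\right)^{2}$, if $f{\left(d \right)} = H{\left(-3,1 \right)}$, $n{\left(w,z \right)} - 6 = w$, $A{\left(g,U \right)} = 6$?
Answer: $100$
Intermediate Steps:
$n{\left(w,z \right)} = 6 + w$
$H{\left(L,E \right)} = 6 + E + L$ ($H{\left(L,E \right)} = E + \left(6 + L\right) = 6 + E + L$)
$f{\left(d \right)} = 4$ ($f{\left(d \right)} = 6 + 1 - 3 = 4$)
$\left(f{\left(-2 \right)} + A{\left(-3,0 \right)}\right)^{2} = \left(4 + 6\right)^{2} = 10^{2} = 100$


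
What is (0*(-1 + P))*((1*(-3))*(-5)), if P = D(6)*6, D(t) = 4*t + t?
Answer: 0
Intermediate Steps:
D(t) = 5*t
P = 180 (P = (5*6)*6 = 30*6 = 180)
(0*(-1 + P))*((1*(-3))*(-5)) = (0*(-1 + 180))*((1*(-3))*(-5)) = (0*179)*(-3*(-5)) = 0*15 = 0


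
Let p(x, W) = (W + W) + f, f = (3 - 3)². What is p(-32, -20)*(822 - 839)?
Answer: 680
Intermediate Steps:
f = 0 (f = 0² = 0)
p(x, W) = 2*W (p(x, W) = (W + W) + 0 = 2*W + 0 = 2*W)
p(-32, -20)*(822 - 839) = (2*(-20))*(822 - 839) = -40*(-17) = 680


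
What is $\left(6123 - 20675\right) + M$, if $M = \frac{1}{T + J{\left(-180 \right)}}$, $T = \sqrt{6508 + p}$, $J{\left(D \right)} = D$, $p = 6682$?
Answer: $- \frac{27954410}{1921} - \frac{\sqrt{13190}}{19210} \approx -14552.0$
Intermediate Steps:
$T = \sqrt{13190}$ ($T = \sqrt{6508 + 6682} = \sqrt{13190} \approx 114.85$)
$M = \frac{1}{-180 + \sqrt{13190}}$ ($M = \frac{1}{\sqrt{13190} - 180} = \frac{1}{-180 + \sqrt{13190}} \approx -0.015349$)
$\left(6123 - 20675\right) + M = \left(6123 - 20675\right) - \left(\frac{18}{1921} + \frac{\sqrt{13190}}{19210}\right) = -14552 - \left(\frac{18}{1921} + \frac{\sqrt{13190}}{19210}\right) = - \frac{27954410}{1921} - \frac{\sqrt{13190}}{19210}$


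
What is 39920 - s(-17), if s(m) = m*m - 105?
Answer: 39736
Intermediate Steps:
s(m) = -105 + m² (s(m) = m² - 105 = -105 + m²)
39920 - s(-17) = 39920 - (-105 + (-17)²) = 39920 - (-105 + 289) = 39920 - 1*184 = 39920 - 184 = 39736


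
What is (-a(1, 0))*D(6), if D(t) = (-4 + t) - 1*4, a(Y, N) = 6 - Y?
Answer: 10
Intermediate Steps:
D(t) = -8 + t (D(t) = (-4 + t) - 4 = -8 + t)
(-a(1, 0))*D(6) = (-(6 - 1*1))*(-8 + 6) = -(6 - 1)*(-2) = -1*5*(-2) = -5*(-2) = 10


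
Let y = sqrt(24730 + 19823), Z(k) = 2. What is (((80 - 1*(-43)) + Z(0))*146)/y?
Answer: 18250*sqrt(44553)/44553 ≈ 86.462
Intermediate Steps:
y = sqrt(44553) ≈ 211.08
(((80 - 1*(-43)) + Z(0))*146)/y = (((80 - 1*(-43)) + 2)*146)/(sqrt(44553)) = (((80 + 43) + 2)*146)*(sqrt(44553)/44553) = ((123 + 2)*146)*(sqrt(44553)/44553) = (125*146)*(sqrt(44553)/44553) = 18250*(sqrt(44553)/44553) = 18250*sqrt(44553)/44553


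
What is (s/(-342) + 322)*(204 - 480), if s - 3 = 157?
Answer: -5058344/57 ≈ -88743.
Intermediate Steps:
s = 160 (s = 3 + 157 = 160)
(s/(-342) + 322)*(204 - 480) = (160/(-342) + 322)*(204 - 480) = (160*(-1/342) + 322)*(-276) = (-80/171 + 322)*(-276) = (54982/171)*(-276) = -5058344/57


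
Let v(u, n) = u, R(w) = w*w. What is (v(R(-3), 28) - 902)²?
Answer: 797449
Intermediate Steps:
R(w) = w²
(v(R(-3), 28) - 902)² = ((-3)² - 902)² = (9 - 902)² = (-893)² = 797449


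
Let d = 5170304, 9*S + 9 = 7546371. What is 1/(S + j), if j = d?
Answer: 3/18026366 ≈ 1.6642e-7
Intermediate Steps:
S = 2515454/3 (S = -1 + (1/9)*7546371 = -1 + 2515457/3 = 2515454/3 ≈ 8.3849e+5)
j = 5170304
1/(S + j) = 1/(2515454/3 + 5170304) = 1/(18026366/3) = 3/18026366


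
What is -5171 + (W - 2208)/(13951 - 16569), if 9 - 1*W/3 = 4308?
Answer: -13522573/2618 ≈ -5165.2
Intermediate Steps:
W = -12897 (W = 27 - 3*4308 = 27 - 12924 = -12897)
-5171 + (W - 2208)/(13951 - 16569) = -5171 + (-12897 - 2208)/(13951 - 16569) = -5171 - 15105/(-2618) = -5171 - 15105*(-1/2618) = -5171 + 15105/2618 = -13522573/2618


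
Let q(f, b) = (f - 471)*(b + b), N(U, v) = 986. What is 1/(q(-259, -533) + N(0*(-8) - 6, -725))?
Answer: 1/779166 ≈ 1.2834e-6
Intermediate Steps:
q(f, b) = 2*b*(-471 + f) (q(f, b) = (-471 + f)*(2*b) = 2*b*(-471 + f))
1/(q(-259, -533) + N(0*(-8) - 6, -725)) = 1/(2*(-533)*(-471 - 259) + 986) = 1/(2*(-533)*(-730) + 986) = 1/(778180 + 986) = 1/779166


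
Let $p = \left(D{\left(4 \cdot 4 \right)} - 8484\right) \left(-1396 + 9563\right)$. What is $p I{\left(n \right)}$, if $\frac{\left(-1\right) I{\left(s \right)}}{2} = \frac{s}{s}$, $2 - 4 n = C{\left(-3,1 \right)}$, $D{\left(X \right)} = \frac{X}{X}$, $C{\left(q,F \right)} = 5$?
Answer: $138561322$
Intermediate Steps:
$D{\left(X \right)} = 1$
$n = - \frac{3}{4}$ ($n = \frac{1}{2} - \frac{5}{4} = - \frac{3}{4} \approx -0.75$)
$I{\left(s \right)} = -2$ ($I{\left(s \right)} = - 2 \frac{s}{s} = \left(-2\right) 1 = -2$)
$p = -69280661$ ($p = \left(1 - 8484\right) \left(-1396 + 9563\right) = \left(-8483\right) 8167 = -69280661$)
$p I{\left(n \right)} = \left(-69280661\right) \left(-2\right) = 138561322$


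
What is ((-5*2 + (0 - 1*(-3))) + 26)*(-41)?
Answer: -779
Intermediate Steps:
((-5*2 + (0 - 1*(-3))) + 26)*(-41) = ((-10 + (0 + 3)) + 26)*(-41) = ((-10 + 3) + 26)*(-41) = (-7 + 26)*(-41) = 19*(-41) = -779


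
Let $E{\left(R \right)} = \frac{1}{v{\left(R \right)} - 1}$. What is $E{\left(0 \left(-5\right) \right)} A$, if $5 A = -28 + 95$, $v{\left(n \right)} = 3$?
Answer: $\frac{67}{10} \approx 6.7$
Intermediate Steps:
$E{\left(R \right)} = \frac{1}{2}$ ($E{\left(R \right)} = \frac{1}{3 - 1} = \frac{1}{2}$)
$A = \frac{67}{5}$ ($A = \frac{-28 + 95}{5} = \frac{1}{5} \cdot 67 = \frac{67}{5} \approx 13.4$)
$E{\left(0 \left(-5\right) \right)} A = \frac{1}{2} \cdot \frac{67}{5} = \frac{67}{10}$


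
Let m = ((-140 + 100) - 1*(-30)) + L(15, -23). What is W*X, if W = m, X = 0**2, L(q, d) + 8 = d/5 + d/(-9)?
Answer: 0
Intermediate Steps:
L(q, d) = -8 + 4*d/45 (L(q, d) = -8 + (d/5 + d/(-9)) = -8 + (d*(1/5) + d*(-1/9)) = -8 + (d/5 - d/9) = -8 + 4*d/45)
m = -902/45 (m = ((-140 + 100) - 1*(-30)) + (-8 + (4/45)*(-23)) = (-40 + 30) + (-8 - 92/45) = -10 - 452/45 = -902/45 ≈ -20.044)
X = 0
W = -902/45 ≈ -20.044
W*X = -902/45*0 = 0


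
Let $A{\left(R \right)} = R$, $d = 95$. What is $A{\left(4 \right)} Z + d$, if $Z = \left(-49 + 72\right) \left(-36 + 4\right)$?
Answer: $-2849$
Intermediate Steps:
$Z = -736$ ($Z = 23 \left(-32\right) = -736$)
$A{\left(4 \right)} Z + d = 4 \left(-736\right) + 95 = -2944 + 95 = -2849$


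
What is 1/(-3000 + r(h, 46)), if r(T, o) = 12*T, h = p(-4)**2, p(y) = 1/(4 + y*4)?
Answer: -12/35999 ≈ -0.00033334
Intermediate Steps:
p(y) = 1/(4 + 4*y)
h = 1/144 (h = (1/(4*(1 - 4)))**2 = ((1/4)/(-3))**2 = ((1/4)*(-1/3))**2 = (-1/12)**2 = 1/144 ≈ 0.0069444)
1/(-3000 + r(h, 46)) = 1/(-3000 + 12*(1/144)) = 1/(-3000 + 1/12) = 1/(-35999/12) = -12/35999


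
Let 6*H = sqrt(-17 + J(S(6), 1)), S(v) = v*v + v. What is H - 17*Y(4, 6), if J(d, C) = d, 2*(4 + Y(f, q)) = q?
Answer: 107/6 ≈ 17.833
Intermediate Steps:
Y(f, q) = -4 + q/2
S(v) = v + v**2 (S(v) = v**2 + v = v + v**2)
H = 5/6 (H = sqrt(-17 + 6*(1 + 6))/6 = sqrt(-17 + 6*7)/6 = sqrt(-17 + 42)/6 = sqrt(25)/6 = (1/6)*5 = 5/6 ≈ 0.83333)
H - 17*Y(4, 6) = 5/6 - 17*(-4 + (1/2)*6) = 5/6 - 17*(-4 + 3) = 5/6 - 17*(-1) = 5/6 + 17 = 107/6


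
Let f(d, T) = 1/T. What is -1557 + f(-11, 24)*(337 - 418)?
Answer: -12483/8 ≈ -1560.4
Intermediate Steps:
-1557 + f(-11, 24)*(337 - 418) = -1557 + (337 - 418)/24 = -1557 + (1/24)*(-81) = -1557 - 27/8 = -12483/8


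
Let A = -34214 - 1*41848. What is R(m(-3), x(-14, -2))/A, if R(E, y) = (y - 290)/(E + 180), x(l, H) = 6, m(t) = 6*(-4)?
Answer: 71/2966418 ≈ 2.3935e-5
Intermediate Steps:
m(t) = -24
R(E, y) = (-290 + y)/(180 + E)
A = -76062 (A = -34214 - 41848 = -76062)
R(m(-3), x(-14, -2))/A = ((-290 + 6)/(180 - 24))/(-76062) = (-284/156)*(-1/76062) = ((1/156)*(-284))*(-1/76062) = -71/39*(-1/76062) = 71/2966418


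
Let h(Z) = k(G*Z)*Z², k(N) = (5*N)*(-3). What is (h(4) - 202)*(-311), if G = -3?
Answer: -832858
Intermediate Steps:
k(N) = -15*N
h(Z) = 45*Z³ (h(Z) = (-(-45)*Z)*Z² = (45*Z)*Z² = 45*Z³)
(h(4) - 202)*(-311) = (45*4³ - 202)*(-311) = (45*64 - 202)*(-311) = (2880 - 202)*(-311) = 2678*(-311) = -832858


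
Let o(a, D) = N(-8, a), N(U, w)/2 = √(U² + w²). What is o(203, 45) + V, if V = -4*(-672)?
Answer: 2688 + 2*√41273 ≈ 3094.3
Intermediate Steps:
N(U, w) = 2*√(U² + w²)
V = 2688
o(a, D) = 2*√(64 + a²) (o(a, D) = 2*√((-8)² + a²) = 2*√(64 + a²))
o(203, 45) + V = 2*√(64 + 203²) + 2688 = 2*√(64 + 41209) + 2688 = 2*√41273 + 2688 = 2688 + 2*√41273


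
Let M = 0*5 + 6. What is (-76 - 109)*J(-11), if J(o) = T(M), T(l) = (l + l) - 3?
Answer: -1665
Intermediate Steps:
M = 6 (M = 0 + 6 = 6)
T(l) = -3 + 2*l (T(l) = 2*l - 3 = -3 + 2*l)
J(o) = 9 (J(o) = -3 + 2*6 = -3 + 12 = 9)
(-76 - 109)*J(-11) = (-76 - 109)*9 = -185*9 = -1665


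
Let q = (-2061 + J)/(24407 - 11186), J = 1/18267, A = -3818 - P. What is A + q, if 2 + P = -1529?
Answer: -42489727715/18577539 ≈ -2287.2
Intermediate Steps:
P = -1531 (P = -2 - 1529 = -1531)
A = -2287 (A = -3818 - 1*(-1531) = -3818 + 1531 = -2287)
J = 1/18267 ≈ 5.4744e-5
q = -2896022/18577539 (q = (-2061 + 1/18267)/(24407 - 11186) = -37648286/18267/13221 = -37648286/18267*1/13221 = -2896022/18577539 ≈ -0.15589)
A + q = -2287 - 2896022/18577539 = -42489727715/18577539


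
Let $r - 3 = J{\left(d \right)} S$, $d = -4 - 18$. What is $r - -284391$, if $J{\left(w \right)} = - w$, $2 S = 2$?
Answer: $284416$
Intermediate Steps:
$S = 1$ ($S = \frac{1}{2} \cdot 2 = 1$)
$d = -22$ ($d = -4 - 18 = -22$)
$r = 25$ ($r = 3 + \left(-1\right) \left(-22\right) 1 = 3 + 22 \cdot 1 = 3 + 22 = 25$)
$r - -284391 = 25 - -284391 = 25 + 284391 = 284416$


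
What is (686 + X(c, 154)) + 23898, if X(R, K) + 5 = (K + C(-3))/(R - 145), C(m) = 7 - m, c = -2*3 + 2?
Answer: 3662107/149 ≈ 24578.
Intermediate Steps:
c = -4 (c = -6 + 2 = -4)
X(R, K) = -5 + (10 + K)/(-145 + R) (X(R, K) = -5 + (K + (7 - 1*(-3)))/(R - 145) = -5 + (K + (7 + 3))/(-145 + R) = -5 + (K + 10)/(-145 + R) = -5 + (10 + K)/(-145 + R))
(686 + X(c, 154)) + 23898 = (686 + (735 + 154 - 5*(-4))/(-145 - 4)) + 23898 = (686 + (735 + 154 + 20)/(-149)) + 23898 = (686 - 1/149*909) + 23898 = (686 - 909/149) + 23898 = 101305/149 + 23898 = 3662107/149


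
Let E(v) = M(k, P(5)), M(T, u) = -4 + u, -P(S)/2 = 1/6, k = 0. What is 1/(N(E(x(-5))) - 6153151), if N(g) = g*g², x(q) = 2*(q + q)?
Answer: -27/166137274 ≈ -1.6252e-7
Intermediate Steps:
P(S) = -⅓ (P(S) = -2/6 = -2*⅙ = -⅓)
x(q) = 4*q (x(q) = 2*(2*q) = 4*q)
E(v) = -13/3 (E(v) = -4 - ⅓ = -13/3)
N(g) = g³
1/(N(E(x(-5))) - 6153151) = 1/((-13/3)³ - 6153151) = 1/(-2197/27 - 6153151) = 1/(-166137274/27) = -27/166137274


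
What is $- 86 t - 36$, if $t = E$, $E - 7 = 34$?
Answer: $-3562$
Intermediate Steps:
$E = 41$ ($E = 7 + 34 = 41$)
$t = 41$
$- 86 t - 36 = \left(-86\right) 41 - 36 = -3526 - 36 = -3562$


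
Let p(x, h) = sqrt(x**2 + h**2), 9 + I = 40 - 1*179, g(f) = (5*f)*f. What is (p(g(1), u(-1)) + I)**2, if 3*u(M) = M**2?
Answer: (444 - sqrt(226))**2/9 ≈ 20446.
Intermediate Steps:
u(M) = M**2/3
g(f) = 5*f**2
I = -148 (I = -9 + (40 - 1*179) = -9 + (40 - 179) = -9 - 139 = -148)
p(x, h) = sqrt(h**2 + x**2)
(p(g(1), u(-1)) + I)**2 = (sqrt(((1/3)*(-1)**2)**2 + (5*1**2)**2) - 148)**2 = (sqrt(((1/3)*1)**2 + (5*1)**2) - 148)**2 = (sqrt((1/3)**2 + 5**2) - 148)**2 = (sqrt(1/9 + 25) - 148)**2 = (sqrt(226/9) - 148)**2 = (sqrt(226)/3 - 148)**2 = (-148 + sqrt(226)/3)**2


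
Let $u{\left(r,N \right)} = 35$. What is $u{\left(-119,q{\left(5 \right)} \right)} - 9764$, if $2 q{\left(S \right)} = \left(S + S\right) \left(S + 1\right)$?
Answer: $-9729$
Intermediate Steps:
$q{\left(S \right)} = S \left(1 + S\right)$ ($q{\left(S \right)} = \frac{\left(S + S\right) \left(S + 1\right)}{2} = \frac{2 S \left(1 + S\right)}{2} = S \left(1 + S\right)$)
$u{\left(-119,q{\left(5 \right)} \right)} - 9764 = 35 - 9764 = -9729$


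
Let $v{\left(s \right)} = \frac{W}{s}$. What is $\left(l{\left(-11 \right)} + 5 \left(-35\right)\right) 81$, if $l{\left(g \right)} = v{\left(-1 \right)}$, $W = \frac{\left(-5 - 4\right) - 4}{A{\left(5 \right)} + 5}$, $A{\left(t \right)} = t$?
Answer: $- \frac{140697}{10} \approx -14070.0$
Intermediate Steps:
$W = - \frac{13}{10}$ ($W = \frac{\left(-5 - 4\right) - 4}{5 + 5} = \frac{\left(-5 - 4\right) - 4}{10} = \left(-9 - 4\right) \frac{1}{10} = \left(-13\right) \frac{1}{10} = - \frac{13}{10} \approx -1.3$)
$v{\left(s \right)} = - \frac{13}{10 s}$
$l{\left(g \right)} = \frac{13}{10}$ ($l{\left(g \right)} = - \frac{13}{10 \left(-1\right)} = \left(- \frac{13}{10}\right) \left(-1\right) = \frac{13}{10}$)
$\left(l{\left(-11 \right)} + 5 \left(-35\right)\right) 81 = \left(\frac{13}{10} + 5 \left(-35\right)\right) 81 = \left(\frac{13}{10} - 175\right) 81 = \left(- \frac{1737}{10}\right) 81 = - \frac{140697}{10}$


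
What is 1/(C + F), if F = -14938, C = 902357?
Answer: 1/887419 ≈ 1.1269e-6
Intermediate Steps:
1/(C + F) = 1/(902357 - 14938) = 1/887419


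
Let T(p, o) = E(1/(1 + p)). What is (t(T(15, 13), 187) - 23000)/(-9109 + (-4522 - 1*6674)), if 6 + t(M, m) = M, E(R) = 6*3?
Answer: 22988/20305 ≈ 1.1321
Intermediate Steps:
E(R) = 18
T(p, o) = 18
t(M, m) = -6 + M
(t(T(15, 13), 187) - 23000)/(-9109 + (-4522 - 1*6674)) = ((-6 + 18) - 23000)/(-9109 + (-4522 - 1*6674)) = (12 - 23000)/(-9109 + (-4522 - 6674)) = -22988/(-9109 - 11196) = -22988/(-20305) = -22988*(-1/20305) = 22988/20305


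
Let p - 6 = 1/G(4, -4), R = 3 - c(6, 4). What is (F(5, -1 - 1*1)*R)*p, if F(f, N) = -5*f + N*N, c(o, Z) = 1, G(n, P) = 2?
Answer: -273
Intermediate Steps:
F(f, N) = N² - 5*f (F(f, N) = -5*f + N² = N² - 5*f)
R = 2 (R = 3 - 1*1 = 3 - 1 = 2)
p = 13/2 (p = 6 + 1/2 = 6 + ½ = 13/2 ≈ 6.5000)
(F(5, -1 - 1*1)*R)*p = (((-1 - 1*1)² - 5*5)*2)*(13/2) = (((-1 - 1)² - 25)*2)*(13/2) = (((-2)² - 25)*2)*(13/2) = ((4 - 25)*2)*(13/2) = -21*2*(13/2) = -42*13/2 = -273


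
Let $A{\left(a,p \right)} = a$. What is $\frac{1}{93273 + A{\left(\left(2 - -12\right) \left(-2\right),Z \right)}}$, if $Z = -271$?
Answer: $\frac{1}{93245} \approx 1.0724 \cdot 10^{-5}$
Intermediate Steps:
$\frac{1}{93273 + A{\left(\left(2 - -12\right) \left(-2\right),Z \right)}} = \frac{1}{93273 + \left(2 - -12\right) \left(-2\right)} = \frac{1}{93273 + \left(2 + \left(15 - 3\right)\right) \left(-2\right)} = \frac{1}{93273 + \left(2 + 12\right) \left(-2\right)} = \frac{1}{93273 + 14 \left(-2\right)} = \frac{1}{93273 - 28} = \frac{1}{93245}$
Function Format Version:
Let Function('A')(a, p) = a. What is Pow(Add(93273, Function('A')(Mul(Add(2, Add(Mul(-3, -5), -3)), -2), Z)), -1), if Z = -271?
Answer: Rational(1, 93245) ≈ 1.0724e-5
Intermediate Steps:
Pow(Add(93273, Function('A')(Mul(Add(2, Add(Mul(-3, -5), -3)), -2), Z)), -1) = Pow(Add(93273, Mul(Add(2, Add(Mul(-3, -5), -3)), -2)), -1) = Pow(Add(93273, Mul(Add(2, Add(15, -3)), -2)), -1) = Pow(Add(93273, Mul(Add(2, 12), -2)), -1) = Pow(Add(93273, Mul(14, -2)), -1) = Pow(Add(93273, -28), -1) = Pow(93245, -1) = Rational(1, 93245)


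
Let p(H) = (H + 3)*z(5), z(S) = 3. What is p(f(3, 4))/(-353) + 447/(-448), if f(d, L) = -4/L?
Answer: -160479/158144 ≈ -1.0148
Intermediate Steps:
p(H) = 9 + 3*H (p(H) = (H + 3)*3 = (3 + H)*3 = 9 + 3*H)
p(f(3, 4))/(-353) + 447/(-448) = (9 + 3*(-4/4))/(-353) + 447/(-448) = (9 + 3*(-4*1/4))*(-1/353) + 447*(-1/448) = (9 + 3*(-1))*(-1/353) - 447/448 = (9 - 3)*(-1/353) - 447/448 = 6*(-1/353) - 447/448 = -6/353 - 447/448 = -160479/158144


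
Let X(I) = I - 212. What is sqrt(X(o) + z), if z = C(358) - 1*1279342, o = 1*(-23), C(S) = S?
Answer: I*sqrt(1279219) ≈ 1131.0*I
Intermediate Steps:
o = -23
z = -1278984 (z = 358 - 1*1279342 = 358 - 1279342 = -1278984)
X(I) = -212 + I
sqrt(X(o) + z) = sqrt((-212 - 23) - 1278984) = sqrt(-235 - 1278984) = sqrt(-1279219) = I*sqrt(1279219)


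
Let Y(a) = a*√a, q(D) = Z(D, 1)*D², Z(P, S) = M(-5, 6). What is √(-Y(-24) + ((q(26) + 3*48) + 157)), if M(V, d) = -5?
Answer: √(-3079 + 48*I*√6) ≈ 1.0593 + 55.499*I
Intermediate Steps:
Z(P, S) = -5
q(D) = -5*D²
Y(a) = a^(3/2)
√(-Y(-24) + ((q(26) + 3*48) + 157)) = √(-(-24)^(3/2) + ((-5*26² + 3*48) + 157)) = √(-(-48)*I*√6 + ((-5*676 + 144) + 157)) = √(48*I*√6 + ((-3380 + 144) + 157)) = √(48*I*√6 + (-3236 + 157)) = √(48*I*√6 - 3079) = √(-3079 + 48*I*√6)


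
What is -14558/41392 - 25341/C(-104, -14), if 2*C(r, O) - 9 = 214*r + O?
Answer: 886876853/460713656 ≈ 1.9250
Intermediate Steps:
C(r, O) = 9/2 + O/2 + 107*r (C(r, O) = 9/2 + (214*r + O)/2 = 9/2 + (O + 214*r)/2 = 9/2 + (O/2 + 107*r) = 9/2 + O/2 + 107*r)
-14558/41392 - 25341/C(-104, -14) = -14558/41392 - 25341/(9/2 + (½)*(-14) + 107*(-104)) = -14558*1/41392 - 25341/(9/2 - 7 - 11128) = -7279/20696 - 25341/(-22261/2) = -7279/20696 - 25341*(-2/22261) = -7279/20696 + 50682/22261 = 886876853/460713656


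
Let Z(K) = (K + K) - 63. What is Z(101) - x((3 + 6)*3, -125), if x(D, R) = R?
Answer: 264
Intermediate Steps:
Z(K) = -63 + 2*K (Z(K) = 2*K - 63 = -63 + 2*K)
Z(101) - x((3 + 6)*3, -125) = (-63 + 2*101) - 1*(-125) = (-63 + 202) + 125 = 139 + 125 = 264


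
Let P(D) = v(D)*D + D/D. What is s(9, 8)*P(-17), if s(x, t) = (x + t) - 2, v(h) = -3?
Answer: 780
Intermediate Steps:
P(D) = 1 - 3*D (P(D) = -3*D + D/D = -3*D + 1 = 1 - 3*D)
s(x, t) = -2 + t + x (s(x, t) = (t + x) - 2 = -2 + t + x)
s(9, 8)*P(-17) = (-2 + 8 + 9)*(1 - 3*(-17)) = 15*(1 + 51) = 15*52 = 780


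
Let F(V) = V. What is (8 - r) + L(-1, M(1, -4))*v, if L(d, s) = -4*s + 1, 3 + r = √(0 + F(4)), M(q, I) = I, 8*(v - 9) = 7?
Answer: 1415/8 ≈ 176.88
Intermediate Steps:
v = 79/8 (v = 9 + (⅛)*7 = 9 + 7/8 = 79/8 ≈ 9.8750)
r = -1 (r = -3 + √(0 + 4) = -3 + √4 = -3 + 2 = -1)
L(d, s) = 1 - 4*s
(8 - r) + L(-1, M(1, -4))*v = (8 - 1*(-1)) + (1 - 4*(-4))*(79/8) = (8 + 1) + (1 + 16)*(79/8) = 9 + 17*(79/8) = 9 + 1343/8 = 1415/8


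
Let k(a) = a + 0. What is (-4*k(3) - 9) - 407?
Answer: -428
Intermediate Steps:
k(a) = a
(-4*k(3) - 9) - 407 = (-4*3 - 9) - 407 = (-12 - 9) - 407 = -21 - 407 = -428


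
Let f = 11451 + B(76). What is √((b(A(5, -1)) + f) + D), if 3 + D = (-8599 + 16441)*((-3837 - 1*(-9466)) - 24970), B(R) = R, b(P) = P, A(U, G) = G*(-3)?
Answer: I*√151660595 ≈ 12315.0*I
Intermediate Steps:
A(U, G) = -3*G
f = 11527 (f = 11451 + 76 = 11527)
D = -151672125 (D = -3 + (-8599 + 16441)*((-3837 - 1*(-9466)) - 24970) = -3 + 7842*((-3837 + 9466) - 24970) = -3 + 7842*(5629 - 24970) = -3 + 7842*(-19341) = -3 - 151672122 = -151672125)
√((b(A(5, -1)) + f) + D) = √((-3*(-1) + 11527) - 151672125) = √((3 + 11527) - 151672125) = √(11530 - 151672125) = √(-151660595) = I*√151660595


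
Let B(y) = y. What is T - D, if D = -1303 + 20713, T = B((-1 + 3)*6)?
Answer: -19398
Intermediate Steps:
T = 12 (T = (-1 + 3)*6 = 2*6 = 12)
D = 19410
T - D = 12 - 1*19410 = 12 - 19410 = -19398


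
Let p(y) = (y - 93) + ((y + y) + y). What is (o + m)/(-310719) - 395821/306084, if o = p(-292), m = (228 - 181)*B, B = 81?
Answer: -13752043907/10567346044 ≈ -1.3014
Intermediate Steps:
m = 3807 (m = (228 - 181)*81 = 47*81 = 3807)
p(y) = -93 + 4*y (p(y) = (-93 + y) + (2*y + y) = (-93 + y) + 3*y = -93 + 4*y)
o = -1261 (o = -93 + 4*(-292) = -93 - 1168 = -1261)
(o + m)/(-310719) - 395821/306084 = (-1261 + 3807)/(-310719) - 395821/306084 = 2546*(-1/310719) - 395821*1/306084 = -2546/310719 - 395821/306084 = -13752043907/10567346044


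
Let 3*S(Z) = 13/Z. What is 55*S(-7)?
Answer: -715/21 ≈ -34.048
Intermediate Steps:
S(Z) = 13/(3*Z) (S(Z) = (13/Z)/3 = 13/(3*Z))
55*S(-7) = 55*((13/3)/(-7)) = 55*((13/3)*(-⅐)) = 55*(-13/21) = -715/21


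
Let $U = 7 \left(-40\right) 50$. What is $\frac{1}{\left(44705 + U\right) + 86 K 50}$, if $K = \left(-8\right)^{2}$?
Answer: $\frac{1}{305905} \approx 3.269 \cdot 10^{-6}$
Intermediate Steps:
$U = -14000$ ($U = \left(-280\right) 50 = -14000$)
$K = 64$
$\frac{1}{\left(44705 + U\right) + 86 K 50} = \frac{1}{\left(44705 - 14000\right) + 86 \cdot 64 \cdot 50} = \frac{1}{30705 + 5504 \cdot 50} = \frac{1}{30705 + 275200} = \frac{1}{305905}$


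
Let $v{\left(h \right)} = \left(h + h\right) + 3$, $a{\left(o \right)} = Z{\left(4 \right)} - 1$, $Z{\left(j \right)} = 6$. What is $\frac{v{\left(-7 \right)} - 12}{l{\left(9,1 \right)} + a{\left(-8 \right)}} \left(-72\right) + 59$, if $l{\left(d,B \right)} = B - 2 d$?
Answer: $-79$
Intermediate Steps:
$a{\left(o \right)} = 5$ ($a{\left(o \right)} = 6 - 1 = 5$)
$v{\left(h \right)} = 3 + 2 h$ ($v{\left(h \right)} = 2 h + 3 = 3 + 2 h$)
$\frac{v{\left(-7 \right)} - 12}{l{\left(9,1 \right)} + a{\left(-8 \right)}} \left(-72\right) + 59 = \frac{\left(3 + 2 \left(-7\right)\right) - 12}{\left(1 - 18\right) + 5} \left(-72\right) + 59 = \frac{\left(3 - 14\right) - 12}{\left(1 - 18\right) + 5} \left(-72\right) + 59 = \frac{-11 - 12}{-17 + 5} \left(-72\right) + 59 = - \frac{23}{-12} \left(-72\right) + 59 = \left(-23\right) \left(- \frac{1}{12}\right) \left(-72\right) + 59 = \frac{23}{12} \left(-72\right) + 59 = -138 + 59 = -79$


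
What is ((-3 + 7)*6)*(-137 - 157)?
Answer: -7056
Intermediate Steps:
((-3 + 7)*6)*(-137 - 157) = (4*6)*(-294) = 24*(-294) = -7056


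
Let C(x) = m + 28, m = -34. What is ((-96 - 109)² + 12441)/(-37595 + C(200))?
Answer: -54466/37601 ≈ -1.4485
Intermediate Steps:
C(x) = -6 (C(x) = -34 + 28 = -6)
((-96 - 109)² + 12441)/(-37595 + C(200)) = ((-96 - 109)² + 12441)/(-37595 - 6) = ((-205)² + 12441)/(-37601) = (42025 + 12441)*(-1/37601) = 54466*(-1/37601) = -54466/37601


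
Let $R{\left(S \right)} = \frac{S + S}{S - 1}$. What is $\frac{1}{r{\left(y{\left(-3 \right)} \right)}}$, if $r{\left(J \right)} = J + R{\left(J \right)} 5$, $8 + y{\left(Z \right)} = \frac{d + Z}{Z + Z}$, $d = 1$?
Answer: $\frac{39}{46} \approx 0.84783$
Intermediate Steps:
$R{\left(S \right)} = \frac{2 S}{-1 + S}$
$y{\left(Z \right)} = -8 + \frac{1 + Z}{2 Z}$ ($y{\left(Z \right)} = -8 + \frac{1 + Z}{Z + Z} = -8 + \frac{1 + Z}{2 Z}$)
$r{\left(J \right)} = J + \frac{10 J}{-1 + J}$ ($r{\left(J \right)} = J + \frac{2 J}{-1 + J} 5 = J + \frac{10 J}{-1 + J}$)
$\frac{1}{r{\left(y{\left(-3 \right)} \right)}} = \frac{1}{\frac{1 - -45}{2 \left(-3\right)} \frac{1}{-1 + \frac{1 - -45}{2 \left(-3\right)}} \left(9 + \frac{1 - -45}{2 \left(-3\right)}\right)} = \frac{1}{\frac{1}{2} \left(- \frac{1}{3}\right) \left(1 + 45\right) \frac{1}{-1 + \frac{1}{2} \left(- \frac{1}{3}\right) \left(1 + 45\right)} \left(9 + \frac{1}{2} \left(- \frac{1}{3}\right) \left(1 + 45\right)\right)} = \frac{1}{\frac{1}{2} \left(- \frac{1}{3}\right) 46 \frac{1}{-1 + \frac{1}{2} \left(- \frac{1}{3}\right) 46} \left(9 + \frac{1}{2} \left(- \frac{1}{3}\right) 46\right)} = \frac{1}{\left(- \frac{23}{3}\right) \frac{1}{-1 - \frac{23}{3}} \left(9 - \frac{23}{3}\right)} = \frac{1}{\left(- \frac{23}{3}\right) \frac{1}{- \frac{26}{3}} \cdot \frac{4}{3}} = \frac{1}{\left(- \frac{23}{3}\right) \left(- \frac{3}{26}\right) \frac{4}{3}} = \frac{1}{\frac{46}{39}} = \frac{39}{46}$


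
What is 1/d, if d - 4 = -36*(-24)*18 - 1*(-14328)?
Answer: 1/29884 ≈ 3.3463e-5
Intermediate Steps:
d = 29884 (d = 4 + (-36*(-24)*18 - 1*(-14328)) = 4 + (864*18 + 14328) = 4 + (15552 + 14328) = 4 + 29880 = 29884)
1/d = 1/29884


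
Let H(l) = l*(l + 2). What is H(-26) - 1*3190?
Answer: -2566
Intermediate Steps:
H(l) = l*(2 + l)
H(-26) - 1*3190 = -26*(2 - 26) - 1*3190 = -26*(-24) - 3190 = 624 - 3190 = -2566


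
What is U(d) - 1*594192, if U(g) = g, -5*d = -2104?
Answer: -2968856/5 ≈ -5.9377e+5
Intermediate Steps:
d = 2104/5 (d = -⅕*(-2104) = 2104/5 ≈ 420.80)
U(d) - 1*594192 = 2104/5 - 1*594192 = 2104/5 - 594192 = -2968856/5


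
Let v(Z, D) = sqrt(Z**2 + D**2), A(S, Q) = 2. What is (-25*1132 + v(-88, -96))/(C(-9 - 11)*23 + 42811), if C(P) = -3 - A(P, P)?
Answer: -7075/10674 + sqrt(265)/5337 ≈ -0.65978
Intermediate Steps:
C(P) = -5 (C(P) = -3 - 1*2 = -3 - 2 = -5)
v(Z, D) = sqrt(D**2 + Z**2)
(-25*1132 + v(-88, -96))/(C(-9 - 11)*23 + 42811) = (-25*1132 + sqrt((-96)**2 + (-88)**2))/(-5*23 + 42811) = (-28300 + sqrt(9216 + 7744))/(-115 + 42811) = (-28300 + sqrt(16960))/42696 = (-28300 + 8*sqrt(265))*(1/42696) = -7075/10674 + sqrt(265)/5337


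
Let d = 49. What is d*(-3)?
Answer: -147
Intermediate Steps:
d*(-3) = 49*(-3) = -147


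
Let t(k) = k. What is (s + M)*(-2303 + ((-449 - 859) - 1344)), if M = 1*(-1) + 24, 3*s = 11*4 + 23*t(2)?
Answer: -262615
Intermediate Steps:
s = 30 (s = (11*4 + 23*2)/3 = (44 + 46)/3 = (1/3)*90 = 30)
M = 23 (M = -1 + 24 = 23)
(s + M)*(-2303 + ((-449 - 859) - 1344)) = (30 + 23)*(-2303 + ((-449 - 859) - 1344)) = 53*(-2303 + (-1308 - 1344)) = 53*(-2303 - 2652) = 53*(-4955) = -262615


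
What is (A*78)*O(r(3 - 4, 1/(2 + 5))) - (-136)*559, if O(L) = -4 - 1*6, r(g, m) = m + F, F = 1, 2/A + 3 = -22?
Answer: 380432/5 ≈ 76086.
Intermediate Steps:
A = -2/25 (A = 2/(-3 - 22) = 2/(-25) = 2*(-1/25) = -2/25 ≈ -0.080000)
r(g, m) = 1 + m (r(g, m) = m + 1 = 1 + m)
O(L) = -10 (O(L) = -4 - 6 = -10)
(A*78)*O(r(3 - 4, 1/(2 + 5))) - (-136)*559 = -2/25*78*(-10) - (-136)*559 = -156/25*(-10) - 1*(-76024) = 312/5 + 76024 = 380432/5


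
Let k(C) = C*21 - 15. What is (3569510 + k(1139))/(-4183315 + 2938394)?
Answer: -3593414/1244921 ≈ -2.8865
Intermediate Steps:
k(C) = -15 + 21*C (k(C) = 21*C - 15 = -15 + 21*C)
(3569510 + k(1139))/(-4183315 + 2938394) = (3569510 + (-15 + 21*1139))/(-4183315 + 2938394) = (3569510 + (-15 + 23919))/(-1244921) = (3569510 + 23904)*(-1/1244921) = 3593414*(-1/1244921) = -3593414/1244921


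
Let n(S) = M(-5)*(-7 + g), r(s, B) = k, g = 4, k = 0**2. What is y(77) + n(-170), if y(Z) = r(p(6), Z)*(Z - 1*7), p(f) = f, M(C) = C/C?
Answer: -3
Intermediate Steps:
M(C) = 1
k = 0
r(s, B) = 0
y(Z) = 0 (y(Z) = 0*(Z - 1*7) = 0*(Z - 7) = 0*(-7 + Z) = 0)
n(S) = -3 (n(S) = 1*(-7 + 4) = 1*(-3) = -3)
y(77) + n(-170) = 0 - 3 = -3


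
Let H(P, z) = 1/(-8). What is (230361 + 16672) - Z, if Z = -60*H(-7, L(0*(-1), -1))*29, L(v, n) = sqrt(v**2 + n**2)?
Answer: 493631/2 ≈ 2.4682e+5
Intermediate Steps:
L(v, n) = sqrt(n**2 + v**2)
H(P, z) = -1/8
Z = 435/2 (Z = -60*(-1/8)*29 = (15/2)*29 = 435/2 ≈ 217.50)
(230361 + 16672) - Z = (230361 + 16672) - 1*435/2 = 247033 - 435/2 = 493631/2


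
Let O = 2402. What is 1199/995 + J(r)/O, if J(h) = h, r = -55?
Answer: 2825273/2389990 ≈ 1.1821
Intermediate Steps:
1199/995 + J(r)/O = 1199/995 - 55/2402 = 2825273/2389990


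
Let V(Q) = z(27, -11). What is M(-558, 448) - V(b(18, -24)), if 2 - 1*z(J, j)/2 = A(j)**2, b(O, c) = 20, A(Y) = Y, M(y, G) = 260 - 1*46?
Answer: 452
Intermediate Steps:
M(y, G) = 214 (M(y, G) = 260 - 46 = 214)
z(J, j) = 4 - 2*j**2
V(Q) = -238 (V(Q) = 4 - 2*(-11)**2 = 4 - 2*121 = 4 - 242 = -238)
M(-558, 448) - V(b(18, -24)) = 214 - 1*(-238) = 214 + 238 = 452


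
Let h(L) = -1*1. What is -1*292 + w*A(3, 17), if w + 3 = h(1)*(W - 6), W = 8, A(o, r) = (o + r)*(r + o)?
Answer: -2292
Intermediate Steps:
A(o, r) = (o + r)**2 (A(o, r) = (o + r)*(o + r) = (o + r)**2)
h(L) = -1
w = -5 (w = -3 - (8 - 6) = -3 - 1*2 = -3 - 2 = -5)
-1*292 + w*A(3, 17) = -1*292 - 5*(3 + 17)**2 = -292 - 5*20**2 = -292 - 5*400 = -292 - 2000 = -2292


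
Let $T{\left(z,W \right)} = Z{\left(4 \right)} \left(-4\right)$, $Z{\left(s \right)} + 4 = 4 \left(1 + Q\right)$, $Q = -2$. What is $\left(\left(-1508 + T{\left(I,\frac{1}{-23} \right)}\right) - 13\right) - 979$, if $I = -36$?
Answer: $-2468$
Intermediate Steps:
$Z{\left(s \right)} = -8$ ($Z{\left(s \right)} = -4 + 4 \left(1 - 2\right) = -4 + 4 \left(-1\right) = -4 - 4 = -8$)
$T{\left(z,W \right)} = 32$ ($T{\left(z,W \right)} = \left(-8\right) \left(-4\right) = 32$)
$\left(\left(-1508 + T{\left(I,\frac{1}{-23} \right)}\right) - 13\right) - 979 = \left(\left(-1508 + 32\right) - 13\right) - 979 = \left(-1476 - 13\right) - 979 = -1489 - 979 = -2468$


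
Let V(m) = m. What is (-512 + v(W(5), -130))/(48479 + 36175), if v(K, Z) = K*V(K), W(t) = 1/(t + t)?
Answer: -51199/8465400 ≈ -0.0060480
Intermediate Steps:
W(t) = 1/(2*t)
v(K, Z) = K² (v(K, Z) = K*K = K²)
(-512 + v(W(5), -130))/(48479 + 36175) = (-512 + ((½)/5)²)/(48479 + 36175) = (-512 + ((½)*(⅕))²)/84654 = (-512 + (⅒)²)*(1/84654) = (-512 + 1/100)*(1/84654) = -51199/100*1/84654 = -51199/8465400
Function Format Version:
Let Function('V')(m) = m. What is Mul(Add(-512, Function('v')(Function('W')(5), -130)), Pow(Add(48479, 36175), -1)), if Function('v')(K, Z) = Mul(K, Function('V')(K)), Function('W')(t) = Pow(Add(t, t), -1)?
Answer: Rational(-51199, 8465400) ≈ -0.0060480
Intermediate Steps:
Function('W')(t) = Mul(Rational(1, 2), Pow(t, -1)) (Function('W')(t) = Pow(Mul(2, t), -1) = Mul(Rational(1, 2), Pow(t, -1)))
Function('v')(K, Z) = Pow(K, 2) (Function('v')(K, Z) = Mul(K, K) = Pow(K, 2))
Mul(Add(-512, Function('v')(Function('W')(5), -130)), Pow(Add(48479, 36175), -1)) = Mul(Add(-512, Pow(Mul(Rational(1, 2), Pow(5, -1)), 2)), Pow(Add(48479, 36175), -1)) = Mul(Add(-512, Pow(Mul(Rational(1, 2), Rational(1, 5)), 2)), Pow(84654, -1)) = Mul(Add(-512, Pow(Rational(1, 10), 2)), Rational(1, 84654)) = Mul(Add(-512, Rational(1, 100)), Rational(1, 84654)) = Mul(Rational(-51199, 100), Rational(1, 84654)) = Rational(-51199, 8465400)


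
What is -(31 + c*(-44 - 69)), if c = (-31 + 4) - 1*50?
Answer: -8732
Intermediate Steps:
c = -77 (c = -27 - 50 = -77)
-(31 + c*(-44 - 69)) = -(31 - 77*(-44 - 69)) = -(31 - 77*(-113)) = -(31 + 8701) = -1*8732 = -8732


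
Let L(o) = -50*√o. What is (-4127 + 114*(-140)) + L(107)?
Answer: -20087 - 50*√107 ≈ -20604.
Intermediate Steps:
(-4127 + 114*(-140)) + L(107) = (-4127 + 114*(-140)) - 50*√107 = (-4127 - 15960) - 50*√107 = -20087 - 50*√107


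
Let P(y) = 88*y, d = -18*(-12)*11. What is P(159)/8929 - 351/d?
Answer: 1115219/785752 ≈ 1.4193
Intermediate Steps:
d = 2376 (d = 216*11 = 2376)
P(159)/8929 - 351/d = (88*159)/8929 - 351/2376 = 13992*(1/8929) - 351*1/2376 = 13992/8929 - 13/88 = 1115219/785752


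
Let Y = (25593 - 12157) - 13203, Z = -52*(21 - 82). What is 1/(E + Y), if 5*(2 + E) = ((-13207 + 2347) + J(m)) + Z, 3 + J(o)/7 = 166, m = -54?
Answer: -5/5392 ≈ -0.00092730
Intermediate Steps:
J(o) = 1141 (J(o) = -21 + 7*166 = -21 + 1162 = 1141)
Z = 3172 (Z = -52*(-61) = 3172)
E = -6557/5 (E = -2 + (((-13207 + 2347) + 1141) + 3172)/5 = -2 + ((-10860 + 1141) + 3172)/5 = -2 + (-9719 + 3172)/5 = -2 + (⅕)*(-6547) = -2 - 6547/5 = -6557/5 ≈ -1311.4)
Y = 233 (Y = 13436 - 13203 = 233)
1/(E + Y) = 1/(-6557/5 + 233) = 1/(-5392/5) = -5/5392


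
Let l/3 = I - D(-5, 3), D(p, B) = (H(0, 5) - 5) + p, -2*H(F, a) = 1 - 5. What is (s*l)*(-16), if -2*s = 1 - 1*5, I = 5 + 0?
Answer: -1248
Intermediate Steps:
H(F, a) = 2 (H(F, a) = -(1 - 5)/2 = -½*(-4) = 2)
D(p, B) = -3 + p (D(p, B) = (2 - 5) + p = -3 + p)
I = 5
s = 2 (s = -(1 - 1*5)/2 = -(1 - 5)/2 = -½*(-4) = 2)
l = 39 (l = 3*(5 - (-3 - 5)) = 3*(5 - 1*(-8)) = 3*(5 + 8) = 3*13 = 39)
(s*l)*(-16) = (2*39)*(-16) = 78*(-16) = -1248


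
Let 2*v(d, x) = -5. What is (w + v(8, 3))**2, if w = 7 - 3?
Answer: 9/4 ≈ 2.2500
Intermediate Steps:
w = 4
v(d, x) = -5/2 (v(d, x) = (1/2)*(-5) = -5/2)
(w + v(8, 3))**2 = (4 - 5/2)**2 = (3/2)**2 = 9/4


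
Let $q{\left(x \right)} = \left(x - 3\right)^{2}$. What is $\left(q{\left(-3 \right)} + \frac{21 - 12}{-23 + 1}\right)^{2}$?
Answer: $\frac{613089}{484} \approx 1266.7$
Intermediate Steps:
$q{\left(x \right)} = \left(-3 + x\right)^{2}$
$\left(q{\left(-3 \right)} + \frac{21 - 12}{-23 + 1}\right)^{2} = \left(\left(-3 - 3\right)^{2} + \frac{21 - 12}{-23 + 1}\right)^{2} = \left(\left(-6\right)^{2} + \frac{9}{-22}\right)^{2} = \left(36 + 9 \left(- \frac{1}{22}\right)\right)^{2} = \left(36 - \frac{9}{22}\right)^{2} = \left(\frac{783}{22}\right)^{2} = \frac{613089}{484}$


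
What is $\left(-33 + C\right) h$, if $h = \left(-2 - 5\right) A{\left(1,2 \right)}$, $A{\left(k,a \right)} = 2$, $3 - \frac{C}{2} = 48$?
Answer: $1722$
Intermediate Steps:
$C = -90$ ($C = 6 - 96 = -90$)
$h = -14$ ($h = \left(-2 - 5\right) 2 = \left(-7\right) 2 = -14$)
$\left(-33 + C\right) h = \left(-33 - 90\right) \left(-14\right) = \left(-123\right) \left(-14\right) = 1722$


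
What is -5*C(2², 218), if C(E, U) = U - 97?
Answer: -605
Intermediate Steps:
C(E, U) = -97 + U
-5*C(2², 218) = -5*(-97 + 218) = -5*121 = -605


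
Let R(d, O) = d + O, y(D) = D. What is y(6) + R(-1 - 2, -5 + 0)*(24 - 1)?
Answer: -178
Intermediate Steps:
R(d, O) = O + d
y(6) + R(-1 - 2, -5 + 0)*(24 - 1) = 6 + ((-5 + 0) + (-1 - 2))*(24 - 1) = 6 + (-5 - 3)*23 = 6 - 8*23 = 6 - 184 = -178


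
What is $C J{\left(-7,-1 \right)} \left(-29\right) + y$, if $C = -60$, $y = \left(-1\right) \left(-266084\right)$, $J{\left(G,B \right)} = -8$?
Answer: $252164$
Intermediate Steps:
$y = 266084$
$C J{\left(-7,-1 \right)} \left(-29\right) + y = \left(-60\right) \left(-8\right) \left(-29\right) + 266084 = 480 \left(-29\right) + 266084 = -13920 + 266084 = 252164$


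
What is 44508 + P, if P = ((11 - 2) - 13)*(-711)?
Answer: 47352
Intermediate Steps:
P = 2844 (P = (9 - 13)*(-711) = -4*(-711) = 2844)
44508 + P = 44508 + 2844 = 47352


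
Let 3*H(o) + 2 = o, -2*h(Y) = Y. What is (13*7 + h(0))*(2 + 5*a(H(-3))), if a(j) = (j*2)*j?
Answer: 24388/9 ≈ 2709.8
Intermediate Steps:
h(Y) = -Y/2
H(o) = -⅔ + o/3
a(j) = 2*j² (a(j) = (2*j)*j = 2*j²)
(13*7 + h(0))*(2 + 5*a(H(-3))) = (13*7 - ½*0)*(2 + 5*(2*(-⅔ + (⅓)*(-3))²)) = (91 + 0)*(2 + 5*(2*(-⅔ - 1)²)) = 91*(2 + 5*(2*(-5/3)²)) = 91*(2 + 5*(2*(25/9))) = 91*(2 + 5*(50/9)) = 91*(2 + 250/9) = 91*(268/9) = 24388/9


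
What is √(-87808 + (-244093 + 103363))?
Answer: I*√228538 ≈ 478.06*I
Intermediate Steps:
√(-87808 + (-244093 + 103363)) = √(-87808 - 140730) = √(-228538) = I*√228538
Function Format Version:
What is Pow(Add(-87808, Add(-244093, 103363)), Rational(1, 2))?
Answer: Mul(I, Pow(228538, Rational(1, 2))) ≈ Mul(478.06, I)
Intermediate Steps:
Pow(Add(-87808, Add(-244093, 103363)), Rational(1, 2)) = Pow(Add(-87808, -140730), Rational(1, 2)) = Pow(-228538, Rational(1, 2)) = Mul(I, Pow(228538, Rational(1, 2)))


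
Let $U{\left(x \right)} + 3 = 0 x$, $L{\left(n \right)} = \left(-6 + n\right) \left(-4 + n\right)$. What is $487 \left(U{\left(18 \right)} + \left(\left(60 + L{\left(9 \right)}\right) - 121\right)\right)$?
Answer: $-23863$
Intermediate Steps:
$U{\left(x \right)} = -3$ ($U{\left(x \right)} = -3 + 0 x = -3 + 0 = -3$)
$487 \left(U{\left(18 \right)} + \left(\left(60 + L{\left(9 \right)}\right) - 121\right)\right) = 487 \left(-3 + \left(\left(60 + \left(24 + 9^{2} - 90\right)\right) - 121\right)\right) = 487 \left(-3 + \left(\left(60 + \left(24 + 81 - 90\right)\right) - 121\right)\right) = 487 \left(-3 + \left(\left(60 + 15\right) - 121\right)\right) = 487 \left(-3 + \left(75 - 121\right)\right) = 487 \left(-3 - 46\right) = 487 \left(-49\right) = -23863$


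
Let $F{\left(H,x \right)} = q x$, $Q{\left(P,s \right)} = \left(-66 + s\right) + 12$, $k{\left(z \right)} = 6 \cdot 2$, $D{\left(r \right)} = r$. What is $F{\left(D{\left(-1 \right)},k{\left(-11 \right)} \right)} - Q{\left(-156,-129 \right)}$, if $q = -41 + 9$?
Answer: $-201$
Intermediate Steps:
$k{\left(z \right)} = 12$
$Q{\left(P,s \right)} = -54 + s$
$q = -32$
$F{\left(H,x \right)} = - 32 x$
$F{\left(D{\left(-1 \right)},k{\left(-11 \right)} \right)} - Q{\left(-156,-129 \right)} = \left(-32\right) 12 - \left(-54 - 129\right) = -384 - -183 = -384 + 183 = -201$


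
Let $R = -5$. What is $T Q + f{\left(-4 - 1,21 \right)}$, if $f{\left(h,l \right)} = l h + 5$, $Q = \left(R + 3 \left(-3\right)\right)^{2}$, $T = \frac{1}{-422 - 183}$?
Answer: $- \frac{60696}{605} \approx -100.32$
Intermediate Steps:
$T = - \frac{1}{605}$ ($T = \frac{1}{-605} = - \frac{1}{605} \approx -0.0016529$)
$Q = 196$ ($Q = \left(-5 + 3 \left(-3\right)\right)^{2} = \left(-5 - 9\right)^{2} = \left(-14\right)^{2} = 196$)
$f{\left(h,l \right)} = 5 + h l$ ($f{\left(h,l \right)} = h l + 5 = 5 + h l$)
$T Q + f{\left(-4 - 1,21 \right)} = \left(- \frac{1}{605}\right) 196 + \left(5 + \left(-4 - 1\right) 21\right) = - \frac{196}{605} + \left(5 - 105\right) = - \frac{196}{605} - 100 = - \frac{60696}{605}$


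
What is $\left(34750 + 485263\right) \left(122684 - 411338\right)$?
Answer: $-150103832502$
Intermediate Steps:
$\left(34750 + 485263\right) \left(122684 - 411338\right) = 520013 \left(-288654\right) = -150103832502$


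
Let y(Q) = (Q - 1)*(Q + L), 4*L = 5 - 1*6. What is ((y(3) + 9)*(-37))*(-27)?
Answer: 28971/2 ≈ 14486.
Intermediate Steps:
L = -1/4 (L = (5 - 1*6)/4 = (5 - 6)/4 = (1/4)*(-1) = -1/4 ≈ -0.25000)
y(Q) = (-1 + Q)*(-1/4 + Q) (y(Q) = (Q - 1)*(Q - 1/4) = (-1 + Q)*(-1/4 + Q))
((y(3) + 9)*(-37))*(-27) = (((1/4 + 3**2 - 5/4*3) + 9)*(-37))*(-27) = (((1/4 + 9 - 15/4) + 9)*(-37))*(-27) = ((11/2 + 9)*(-37))*(-27) = ((29/2)*(-37))*(-27) = -1073/2*(-27) = 28971/2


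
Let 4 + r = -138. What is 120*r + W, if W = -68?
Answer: -17108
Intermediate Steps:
r = -142 (r = -4 - 138 = -142)
120*r + W = 120*(-142) - 68 = -17040 - 68 = -17108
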